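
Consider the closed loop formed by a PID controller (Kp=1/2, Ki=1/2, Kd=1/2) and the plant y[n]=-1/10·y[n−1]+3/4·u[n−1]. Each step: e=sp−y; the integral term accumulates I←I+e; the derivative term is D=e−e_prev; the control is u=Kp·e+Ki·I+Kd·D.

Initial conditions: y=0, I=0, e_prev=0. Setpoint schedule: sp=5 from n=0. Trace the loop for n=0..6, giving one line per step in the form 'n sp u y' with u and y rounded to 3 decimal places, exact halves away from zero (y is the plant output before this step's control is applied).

0 5 7.500 0.000
1 5 -0.938 5.625
2 5 11.898 -1.266
3 5 -3.888 9.050
4 5 18.552 -3.821
5 5 -10.649 14.296
6 5 29.330 -9.416

(exact arithmetic carried between steps; '≈' marks a value shown rounded to 6 d.p. or computed from one; I and e_prev carry over from the previous line; the table rounds u and y to 3 d.p., halves away from zero)
n=0: y=0, sp=5, e=sp−y=5; I=5, D=e−e_prev=5; u=1/2·5+1/2·5+1/2·5=7.5; next y=-1/10·0+3/4·7.5=5.625
n=1: y=5.625, sp=5, e=sp−y=-0.625; I=4.375, D=e−e_prev=-5.625; u=1/2·(-0.625)+1/2·4.375+1/2·(-5.625)=-0.9375; next y=-1/10·5.625+3/4·(-0.9375)=-1.265625
n=2: y=-1.265625, sp=5, e=sp−y=6.265625; I=10.640625, D=e−e_prev=6.890625; u=1/2·6.265625+1/2·10.640625+1/2·6.890625≈11.898438; next y=-1/10·(-1.265625)+3/4·11.898438≈9.050391
n=3: y≈9.050391, sp=5, e=sp−y≈-4.050391; I≈6.590234, D=e−e_prev≈-10.316016; u=1/2·(-4.050391)+1/2·6.590234+1/2·(-10.316016)≈-3.888086; next y=-1/10·9.050391+3/4·(-3.888086)≈-3.821104
n=4: y≈-3.821104, sp=5, e=sp−y≈8.821104; I≈15.411338, D=e−e_prev≈12.871494; u=1/2·8.821104+1/2·15.411338+1/2·12.871494≈18.551968; next y=-1/10·(-3.821104)+3/4·18.551968≈14.296086
n=5: y≈14.296086, sp=5, e=sp−y≈-9.296086; I≈6.115252, D=e−e_prev≈-18.117190; u=1/2·(-9.296086)+1/2·6.115252+1/2·(-18.117190)≈-10.649012; next y=-1/10·14.296086+3/4·(-10.649012)≈-9.416368
n=6: y≈-9.416368, sp=5, e=sp−y≈14.416368; I≈20.531619, D=e−e_prev≈23.712454; u=1/2·14.416368+1/2·20.531619+1/2·23.712454≈29.330220; next y=-1/10·(-9.416368)+3/4·29.330220≈22.939302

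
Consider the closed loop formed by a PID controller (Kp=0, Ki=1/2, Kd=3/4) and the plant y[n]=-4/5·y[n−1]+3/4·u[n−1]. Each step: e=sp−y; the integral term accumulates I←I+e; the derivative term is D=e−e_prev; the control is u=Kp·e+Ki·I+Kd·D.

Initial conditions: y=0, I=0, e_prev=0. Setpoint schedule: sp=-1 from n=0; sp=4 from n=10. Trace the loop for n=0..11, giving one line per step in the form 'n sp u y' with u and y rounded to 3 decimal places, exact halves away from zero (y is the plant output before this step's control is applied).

0 -1 -1.250 0.000
1 -1 0.172 -0.938
2 -1 -2.833 0.879
3 -1 2.223 -2.828
4 -1 -8.090 3.930
5 -1 10.940 -9.211
6 -1 -25.792 15.574
7 -1 43.731 -31.803
8 -1 -88.955 58.241
9 -1 163.394 -113.309
10 4 -310.990 213.193
11 4 596.776 -403.796

(exact arithmetic carried between steps; '≈' marks a value shown rounded to 6 d.p. or computed from one; I and e_prev carry over from the previous line; the table rounds u and y to 3 d.p., halves away from zero)
n=0: y=0, sp=-1, e=sp−y=-1; I=-1, D=e−e_prev=-1; u=0·(-1)+1/2·(-1)+3/4·(-1)=-1.25; next y=-4/5·0+3/4·(-1.25)=-0.9375
n=1: y=-0.9375, sp=-1, e=sp−y=-0.0625; I=-1.0625, D=e−e_prev=0.9375; u=0·(-0.0625)+1/2·(-1.0625)+3/4·0.9375=0.171875; next y=-4/5·(-0.9375)+3/4·0.171875≈0.878906
n=2: y≈0.878906, sp=-1, e=sp−y≈-1.878906; I≈-2.941406, D=e−e_prev≈-1.816406; u=0·(-1.878906)+1/2·(-2.941406)+3/4·(-1.816406)≈-2.833008; next y=-4/5·0.878906+3/4·(-2.833008)≈-2.827881
n=3: y≈-2.827881, sp=-1, e=sp−y≈1.827881; I≈-1.113525, D=e−e_prev≈3.706787; u=0·1.827881+1/2·(-1.113525)+3/4·3.706787≈2.223328; next y=-4/5·(-2.827881)+3/4·2.223328≈3.929800
n=4: y≈3.929800, sp=-1, e=sp−y≈-4.929800; I≈-6.043326, D=e−e_prev≈-6.757681; u=0·(-4.929800)+1/2·(-6.043326)+3/4·(-6.757681)≈-8.089924; next y=-4/5·3.929800+3/4·(-8.089924)≈-9.211283
n=5: y≈-9.211283, sp=-1, e=sp−y≈8.211283; I≈2.167957, D=e−e_prev≈13.141084; u=0·8.211283+1/2·2.167957+3/4·13.141084≈10.939791; next y=-4/5·(-9.211283)+3/4·10.939791≈15.573870
n=6: y≈15.573870, sp=-1, e=sp−y≈-16.573870; I≈-14.405913, D=e−e_prev≈-24.785153; u=0·(-16.573870)+1/2·(-14.405913)+3/4·(-24.785153)≈-25.791821; next y=-4/5·15.573870+3/4·(-25.791821)≈-31.802962
n=7: y≈-31.802962, sp=-1, e=sp−y≈30.802962; I≈16.397049, D=e−e_prev≈47.376832; u=0·30.802962+1/2·16.397049+3/4·47.376832≈43.731149; next y=-4/5·(-31.802962)+3/4·43.731149≈58.240731
n=8: y≈58.240731, sp=-1, e=sp−y≈-59.240731; I≈-42.843682, D=e−e_prev≈-90.043694; u=0·(-59.240731)+1/2·(-42.843682)+3/4·(-90.043694)≈-88.954611; next y=-4/5·58.240731+3/4·(-88.954611)≈-113.308544
n=9: y≈-113.308544, sp=-1, e=sp−y≈112.308544; I≈69.464862, D=e−e_prev≈171.549275; u=0·112.308544+1/2·69.464862+3/4·171.549275≈163.394387; next y=-4/5·(-113.308544)+3/4·163.394387≈213.192625
n=10: y≈213.192625, sp=4, e=sp−y≈-209.192625; I≈-139.727764, D=e−e_prev≈-321.501169; u=0·(-209.192625)+1/2·(-139.727764)+3/4·(-321.501169)≈-310.989759; next y=-4/5·213.192625+3/4·(-310.989759)≈-403.796419
n=11: y≈-403.796419, sp=4, e=sp−y≈407.796419; I≈268.068655, D=e−e_prev≈616.989044; u=0·407.796419+1/2·268.068655+3/4·616.989044≈596.776111; next y=-4/5·(-403.796419)+3/4·596.776111≈770.619219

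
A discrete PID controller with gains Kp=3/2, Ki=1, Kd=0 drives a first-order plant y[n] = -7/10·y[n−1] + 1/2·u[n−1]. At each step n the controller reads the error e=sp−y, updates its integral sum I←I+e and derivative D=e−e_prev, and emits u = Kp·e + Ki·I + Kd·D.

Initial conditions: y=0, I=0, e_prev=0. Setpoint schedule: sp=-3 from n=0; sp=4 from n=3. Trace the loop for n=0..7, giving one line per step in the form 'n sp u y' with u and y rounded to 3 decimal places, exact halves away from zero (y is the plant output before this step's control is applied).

0 -3 -7.500 0.000
1 -3 -1.125 -3.750
2 -3 -14.906 2.063
3 4 24.930 -8.897
4 4 -31.147 18.693
5 4 72.538 -28.658
6 4 -107.275 56.330
7 4 213.891 -93.068

(exact arithmetic carried between steps; '≈' marks a value shown rounded to 6 d.p. or computed from one; I and e_prev carry over from the previous line; the table rounds u and y to 3 d.p., halves away from zero)
n=0: y=0, sp=-3, e=sp−y=-3; I=-3, D=e−e_prev=-3; u=3/2·(-3)+1·(-3)+0·(-3)=-7.5; next y=-7/10·0+1/2·(-7.5)=-3.75
n=1: y=-3.75, sp=-3, e=sp−y=0.75; I=-2.25, D=e−e_prev=3.75; u=3/2·0.75+1·(-2.25)+0·3.75=-1.125; next y=-7/10·(-3.75)+1/2·(-1.125)=2.0625
n=2: y=2.0625, sp=-3, e=sp−y=-5.0625; I=-7.3125, D=e−e_prev=-5.8125; u=3/2·(-5.0625)+1·(-7.3125)+0·(-5.8125)=-14.90625; next y=-7/10·2.0625+1/2·(-14.90625)=-8.896875
n=3: y=-8.896875, sp=4, e=sp−y=12.896875; I=5.584375, D=e−e_prev=17.959375; u=3/2·12.896875+1·5.584375+0·17.959375≈24.929688; next y=-7/10·(-8.896875)+1/2·24.929688≈18.692656
n=4: y≈18.692656, sp=4, e=sp−y≈-14.692656; I≈-9.108281, D=e−e_prev≈-27.589531; u=3/2·(-14.692656)+1·(-9.108281)+0·(-27.589531)≈-31.147266; next y=-7/10·18.692656+1/2·(-31.147266)≈-28.658492
n=5: y≈-28.658492, sp=4, e=sp−y≈32.658492; I≈23.550211, D=e−e_prev≈47.351148; u=3/2·32.658492+1·23.550211+0·47.351148≈72.537949; next y=-7/10·(-28.658492)+1/2·72.537949≈56.329919
n=6: y≈56.329919, sp=4, e=sp−y≈-52.329919; I≈-28.779708, D=e−e_prev≈-84.988411; u=3/2·(-52.329919)+1·(-28.779708)+0·(-84.988411)≈-107.274587; next y=-7/10·56.329919+1/2·(-107.274587)≈-93.068237
n=7: y≈-93.068237, sp=4, e=sp−y≈97.068237; I≈68.288529, D=e−e_prev≈149.398156; u=3/2·97.068237+1·68.288529+0·149.398156≈213.890884; next y=-7/10·(-93.068237)+1/2·213.890884≈172.093208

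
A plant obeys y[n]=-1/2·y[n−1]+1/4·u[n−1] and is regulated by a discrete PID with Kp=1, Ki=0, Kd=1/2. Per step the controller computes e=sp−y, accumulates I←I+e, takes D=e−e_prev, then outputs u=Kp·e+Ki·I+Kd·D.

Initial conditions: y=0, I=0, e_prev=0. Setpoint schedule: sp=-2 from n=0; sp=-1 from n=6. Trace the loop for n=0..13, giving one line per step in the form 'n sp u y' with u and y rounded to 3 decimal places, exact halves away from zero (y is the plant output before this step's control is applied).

0 -2 -3.000 0.000
1 -2 -0.875 -0.750
2 -2 -2.609 0.156
3 -2 -0.826 -0.730
4 -2 -2.603 0.159
5 -2 -0.825 -0.730
6 -1 -1.103 0.159
7 -1 -0.388 -0.355
8 -1 -1.298 0.081
9 -1 -0.412 -0.365
10 -1 -1.302 0.079
11 -1 -0.413 -0.365
12 -1 -1.302 0.079
13 -1 -0.413 -0.365

(exact arithmetic carried between steps; '≈' marks a value shown rounded to 6 d.p. or computed from one; I and e_prev carry over from the previous line; the table rounds u and y to 3 d.p., halves away from zero)
n=0: y=0, sp=-2, e=sp−y=-2; I=-2, D=e−e_prev=-2; u=1·(-2)+0·(-2)+1/2·(-2)=-3; next y=-1/2·0+1/4·(-3)=-0.75
n=1: y=-0.75, sp=-2, e=sp−y=-1.25; I=-3.25, D=e−e_prev=0.75; u=1·(-1.25)+0·(-3.25)+1/2·0.75=-0.875; next y=-1/2·(-0.75)+1/4·(-0.875)=0.15625
n=2: y=0.15625, sp=-2, e=sp−y=-2.15625; I=-5.40625, D=e−e_prev=-0.90625; u=1·(-2.15625)+0·(-5.40625)+1/2·(-0.90625)=-2.609375; next y=-1/2·0.15625+1/4·(-2.609375)≈-0.730469
n=3: y≈-0.730469, sp=-2, e=sp−y≈-1.269531; I≈-6.675781, D=e−e_prev≈0.886719; u=1·(-1.269531)+0·(-6.675781)+1/2·0.886719≈-0.826172; next y=-1/2·(-0.730469)+1/4·(-0.826172)≈0.158691
n=4: y≈0.158691, sp=-2, e=sp−y≈-2.158691; I≈-8.834473, D=e−e_prev≈-0.889160; u=1·(-2.158691)+0·(-8.834473)+1/2·(-0.889160)≈-2.603271; next y=-1/2·0.158691+1/4·(-2.603271)≈-0.730164
n=5: y≈-0.730164, sp=-2, e=sp−y≈-1.269836; I≈-10.104309, D=e−e_prev≈0.888855; u=1·(-1.269836)+0·(-10.104309)+1/2·0.888855≈-0.825409; next y=-1/2·(-0.730164)+1/4·(-0.825409)≈0.158730
n=6: y≈0.158730, sp=-1, e=sp−y≈-1.158730; I≈-11.263039, D=e−e_prev≈0.111107; u=1·(-1.158730)+0·(-11.263039)+1/2·0.111107≈-1.103176; next y=-1/2·0.158730+1/4·(-1.103176)≈-0.355159
n=7: y≈-0.355159, sp=-1, e=sp−y≈-0.644841; I≈-11.907880, D=e−e_prev≈0.513888; u=1·(-0.644841)+0·(-11.907880)+1/2·0.513888≈-0.387897; next y=-1/2·(-0.355159)+1/4·(-0.387897)≈0.080605
n=8: y≈0.080605, sp=-1, e=sp−y≈-1.080605; I≈-12.988485, D=e−e_prev≈-0.435764; u=1·(-1.080605)+0·(-12.988485)+1/2·(-0.435764)≈-1.298487; next y=-1/2·0.080605+1/4·(-1.298487)≈-0.364924
n=9: y≈-0.364924, sp=-1, e=sp−y≈-0.635076; I≈-13.623561, D=e−e_prev≈0.445530; u=1·(-0.635076)+0·(-13.623561)+1/2·0.445530≈-0.412311; next y=-1/2·(-0.364924)+1/4·(-0.412311)≈0.079384
n=10: y≈0.079384, sp=-1, e=sp−y≈-1.079384; I≈-14.702945, D=e−e_prev≈-0.444309; u=1·(-1.079384)+0·(-14.702945)+1/2·(-0.444309)≈-1.301539; next y=-1/2·0.079384+1/4·(-1.301539)≈-0.365077
n=11: y≈-0.365077, sp=-1, e=sp−y≈-0.634923; I≈-15.337868, D=e−e_prev≈0.444461; u=1·(-0.634923)+0·(-15.337868)+1/2·0.444461≈-0.412692; next y=-1/2·(-0.365077)+1/4·(-0.412692)≈0.079365
n=12: y≈0.079365, sp=-1, e=sp−y≈-1.079365; I≈-16.417234, D=e−e_prev≈-0.444442; u=1·(-1.079365)+0·(-16.417234)+1/2·(-0.444442)≈-1.301587; next y=-1/2·0.079365+1/4·(-1.301587)≈-0.365079
n=13: y≈-0.365079, sp=-1, e=sp−y≈-0.634921; I≈-17.052154, D=e−e_prev≈0.444445; u=1·(-0.634921)+0·(-17.052154)+1/2·0.444445≈-0.412698; next y=-1/2·(-0.365079)+1/4·(-0.412698)≈0.079365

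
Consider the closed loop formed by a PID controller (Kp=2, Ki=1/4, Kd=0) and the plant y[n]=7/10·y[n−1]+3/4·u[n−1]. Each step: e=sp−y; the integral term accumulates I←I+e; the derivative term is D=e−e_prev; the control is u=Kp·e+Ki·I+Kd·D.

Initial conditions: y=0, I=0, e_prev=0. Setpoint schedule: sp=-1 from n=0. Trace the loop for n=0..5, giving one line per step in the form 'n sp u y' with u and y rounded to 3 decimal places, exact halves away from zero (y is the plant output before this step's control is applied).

(exact arithmetic carried between steps; '≈' marks a value shown rounded to 6 d.p. or computed from one; I and e_prev carry over from the previous line; the table rounds u and y to 3 d.p., halves away from zero)
n=0: y=0, sp=-1, e=sp−y=-1; I=-1, D=e−e_prev=-1; u=2·(-1)+1/4·(-1)+0·(-1)=-2.25; next y=7/10·0+3/4·(-2.25)=-1.6875
n=1: y=-1.6875, sp=-1, e=sp−y=0.6875; I=-0.3125, D=e−e_prev=1.6875; u=2·0.6875+1/4·(-0.3125)+0·1.6875=1.296875; next y=7/10·(-1.6875)+3/4·1.296875≈-0.208594
n=2: y≈-0.208594, sp=-1, e=sp−y≈-0.791406; I≈-1.103906, D=e−e_prev≈-1.478906; u=2·(-0.791406)+1/4·(-1.103906)+0·(-1.478906)≈-1.858789; next y=7/10·(-0.208594)+3/4·(-1.858789)≈-1.540107
n=3: y≈-1.540107, sp=-1, e=sp−y≈0.540107; I≈-0.563799, D=e−e_prev≈1.331514; u=2·0.540107+1/4·(-0.563799)+0·1.331514≈0.939265; next y=7/10·(-1.540107)+3/4·0.939265≈-0.373626
n=4: y≈-0.373626, sp=-1, e=sp−y≈-0.626374; I≈-1.190172, D=e−e_prev≈-1.166481; u=2·(-0.626374)+1/4·(-1.190172)+0·(-1.166481)≈-1.550290; next y=7/10·(-0.373626)+3/4·(-1.550290)≈-1.424256
n=5: y≈-1.424256, sp=-1, e=sp−y≈0.424256; I≈-0.765916, D=e−e_prev≈1.050630; u=2·0.424256+1/4·(-0.765916)+0·1.050630≈0.657033; next y=7/10·(-1.424256)+3/4·0.657033≈-0.504204

0 -1 -2.250 0.000
1 -1 1.297 -1.688
2 -1 -1.859 -0.209
3 -1 0.939 -1.540
4 -1 -1.550 -0.374
5 -1 0.657 -1.424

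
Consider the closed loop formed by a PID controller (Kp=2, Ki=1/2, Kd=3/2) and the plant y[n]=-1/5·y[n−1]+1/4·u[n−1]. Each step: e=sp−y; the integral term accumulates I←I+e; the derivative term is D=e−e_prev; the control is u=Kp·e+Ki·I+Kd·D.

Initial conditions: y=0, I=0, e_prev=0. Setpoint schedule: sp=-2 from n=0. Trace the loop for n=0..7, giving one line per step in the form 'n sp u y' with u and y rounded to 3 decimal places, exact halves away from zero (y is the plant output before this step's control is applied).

0 -2 -8.000 0.000
1 -2 2.000 -2.000
2 -2 -12.600 0.900
3 -2 7.220 -3.330
4 -2 -21.664 2.471
5 -2 18.327 -5.910
6 -2 -38.986 5.764
7 -2 41.295 -10.899

(exact arithmetic carried between steps; '≈' marks a value shown rounded to 6 d.p. or computed from one; I and e_prev carry over from the previous line; the table rounds u and y to 3 d.p., halves away from zero)
n=0: y=0, sp=-2, e=sp−y=-2; I=-2, D=e−e_prev=-2; u=2·(-2)+1/2·(-2)+3/2·(-2)=-8; next y=-1/5·0+1/4·(-8)=-2
n=1: y=-2, sp=-2, e=sp−y=0; I=-2, D=e−e_prev=2; u=2·0+1/2·(-2)+3/2·2=2; next y=-1/5·(-2)+1/4·2=0.9
n=2: y=0.9, sp=-2, e=sp−y=-2.9; I=-4.9, D=e−e_prev=-2.9; u=2·(-2.9)+1/2·(-4.9)+3/2·(-2.9)=-12.6; next y=-1/5·0.9+1/4·(-12.6)=-3.33
n=3: y=-3.33, sp=-2, e=sp−y=1.33; I=-3.57, D=e−e_prev=4.23; u=2·1.33+1/2·(-3.57)+3/2·4.23=7.22; next y=-1/5·(-3.33)+1/4·7.22=2.471
n=4: y=2.471, sp=-2, e=sp−y=-4.471; I=-8.041, D=e−e_prev=-5.801; u=2·(-4.471)+1/2·(-8.041)+3/2·(-5.801)=-21.664; next y=-1/5·2.471+1/4·(-21.664)=-5.9102
n=5: y=-5.9102, sp=-2, e=sp−y=3.9102; I=-4.1308, D=e−e_prev=8.3812; u=2·3.9102+1/2·(-4.1308)+3/2·8.3812=18.3268; next y=-1/5·(-5.9102)+1/4·18.3268=5.76374
n=6: y=5.76374, sp=-2, e=sp−y=-7.76374; I=-11.89454, D=e−e_prev=-11.67394; u=2·(-7.76374)+1/2·(-11.89454)+3/2·(-11.67394)=-38.98566; next y=-1/5·5.76374+1/4·(-38.98566)=-10.899163
n=7: y=-10.899163, sp=-2, e=sp−y=8.899163; I=-2.995377, D=e−e_prev=16.662903; u=2·8.899163+1/2·(-2.995377)+3/2·16.662903=41.294992; next y=-1/5·(-10.899163)+1/4·41.294992≈12.503581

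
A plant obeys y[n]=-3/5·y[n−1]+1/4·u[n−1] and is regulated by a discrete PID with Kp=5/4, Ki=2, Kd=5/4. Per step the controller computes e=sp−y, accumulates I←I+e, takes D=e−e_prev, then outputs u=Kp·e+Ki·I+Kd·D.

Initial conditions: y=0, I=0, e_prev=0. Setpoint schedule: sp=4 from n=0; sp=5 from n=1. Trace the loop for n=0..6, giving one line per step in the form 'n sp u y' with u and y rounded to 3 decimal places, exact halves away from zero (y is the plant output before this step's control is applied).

(exact arithmetic carried between steps; '≈' marks a value shown rounded to 6 d.p. or computed from one; I and e_prev carry over from the previous line; the table rounds u and y to 3 d.p., halves away from zero)
n=0: y=0, sp=4, e=sp−y=4; I=4, D=e−e_prev=4; u=5/4·4+2·4+5/4·4=18; next y=-3/5·0+1/4·18=4.5
n=1: y=4.5, sp=5, e=sp−y=0.5; I=4.5, D=e−e_prev=-3.5; u=5/4·0.5+2·4.5+5/4·(-3.5)=5.25; next y=-3/5·4.5+1/4·5.25=-1.3875
n=2: y=-1.3875, sp=5, e=sp−y=6.3875; I=10.8875, D=e−e_prev=5.8875; u=5/4·6.3875+2·10.8875+5/4·5.8875=37.11875; next y=-3/5·(-1.3875)+1/4·37.11875≈10.112188
n=3: y≈10.112188, sp=5, e=sp−y≈-5.112188; I≈5.775313, D=e−e_prev≈-11.499688; u=5/4·(-5.112188)+2·5.775313+5/4·(-11.499688)≈-9.214219; next y=-3/5·10.112188+1/4·(-9.214219)≈-8.370867
n=4: y≈-8.370867, sp=5, e=sp−y≈13.370867; I≈19.146180, D=e−e_prev≈18.483055; u=5/4·13.370867+2·19.146180+5/4·18.483055≈78.109762; next y=-3/5·(-8.370867)+1/4·78.109762≈24.549961
n=5: y≈24.549961, sp=5, e=sp−y≈-19.549961; I≈-0.403781, D=e−e_prev≈-32.920828; u=5/4·(-19.549961)+2·(-0.403781)+5/4·(-32.920828)≈-66.396048; next y=-3/5·24.549961+1/4·(-66.396048)≈-31.328988
n=6: y≈-31.328988, sp=5, e=sp−y≈36.328988; I≈35.925207, D=e−e_prev≈55.878949; u=5/4·36.328988+2·35.925207+5/4·55.878949≈187.110337; next y=-3/5·(-31.328988)+1/4·187.110337≈65.574977

0 4 18.000 0.000
1 5 5.250 4.500
2 5 37.119 -1.388
3 5 -9.214 10.112
4 5 78.110 -8.371
5 5 -66.396 24.550
6 5 187.110 -31.329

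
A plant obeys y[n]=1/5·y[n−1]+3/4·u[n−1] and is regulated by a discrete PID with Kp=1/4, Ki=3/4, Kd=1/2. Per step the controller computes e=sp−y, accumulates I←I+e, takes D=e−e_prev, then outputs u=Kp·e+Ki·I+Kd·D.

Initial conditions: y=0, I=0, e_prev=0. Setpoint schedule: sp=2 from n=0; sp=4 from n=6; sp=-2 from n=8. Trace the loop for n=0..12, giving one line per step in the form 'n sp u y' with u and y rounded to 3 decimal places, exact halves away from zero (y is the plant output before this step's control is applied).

0 2 3.000 0.000
1 2 0.125 2.250
2 2 3.622 0.544
3 2 0.439 2.825
4 2 3.857 0.894
5 2 0.455 3.072
6 4 6.914 0.955
7 4 0.507 5.377
8 -2 -1.433 1.456
9 -2 0.374 -0.784
10 -2 -3.019 0.124
11 -2 -0.613 -2.240
12 -2 -3.613 -0.908

(exact arithmetic carried between steps; '≈' marks a value shown rounded to 6 d.p. or computed from one; I and e_prev carry over from the previous line; the table rounds u and y to 3 d.p., halves away from zero)
n=0: y=0, sp=2, e=sp−y=2; I=2, D=e−e_prev=2; u=1/4·2+3/4·2+1/2·2=3; next y=1/5·0+3/4·3=2.25
n=1: y=2.25, sp=2, e=sp−y=-0.25; I=1.75, D=e−e_prev=-2.25; u=1/4·(-0.25)+3/4·1.75+1/2·(-2.25)=0.125; next y=1/5·2.25+3/4·0.125=0.54375
n=2: y=0.54375, sp=2, e=sp−y=1.45625; I=3.20625, D=e−e_prev=1.70625; u=1/4·1.45625+3/4·3.20625+1/2·1.70625=3.621875; next y=1/5·0.54375+3/4·3.621875≈2.825156
n=3: y≈2.825156, sp=2, e=sp−y≈-0.825156; I≈2.381094, D=e−e_prev≈-2.281406; u=1/4·(-0.825156)+3/4·2.381094+1/2·(-2.281406)≈0.438828; next y=1/5·2.825156+3/4·0.438828≈0.894152
n=4: y≈0.894152, sp=2, e=sp−y≈1.105848; I≈3.486941, D=e−e_prev≈1.931004; u=1/4·1.105848+3/4·3.486941+1/2·1.931004≈3.857170; next y=1/5·0.894152+3/4·3.857170≈3.071708
n=5: y≈3.071708, sp=2, e=sp−y≈-1.071708; I≈2.415233, D=e−e_prev≈-2.177556; u=1/4·(-1.071708)+3/4·2.415233+1/2·(-2.177556)≈0.454720; next y=1/5·3.071708+3/4·0.454720≈0.955382
n=6: y≈0.955382, sp=4, e=sp−y≈3.044618; I≈5.459852, D=e−e_prev≈4.116326; u=1/4·3.044618+3/4·5.459852+1/2·4.116326≈6.914206; next y=1/5·0.955382+3/4·6.914206≈5.376731
n=7: y≈5.376731, sp=4, e=sp−y≈-1.376731; I≈4.083121, D=e−e_prev≈-4.421349; u=1/4·(-1.376731)+3/4·4.083121+1/2·(-4.421349)≈0.507483; next y=1/5·5.376731+3/4·0.507483≈1.455958
n=8: y≈1.455958, sp=-2, e=sp−y≈-3.455958; I≈0.627162, D=e−e_prev≈-2.079227; u=1/4·(-3.455958)+3/4·0.627162+1/2·(-2.079227)≈-1.433232; next y=1/5·1.455958+3/4·(-1.433232)≈-0.783732
n=9: y≈-0.783732, sp=-2, e=sp−y≈-1.216268; I≈-0.589106, D=e−e_prev≈2.239691; u=1/4·(-1.216268)+3/4·(-0.589106)+1/2·2.239691≈0.373949; next y=1/5·(-0.783732)+3/4·0.373949≈0.123715
n=10: y≈0.123715, sp=-2, e=sp−y≈-2.123715; I≈-2.712821, D=e−e_prev≈-0.907447; u=1/4·(-2.123715)+3/4·(-2.712821)+1/2·(-0.907447)≈-3.019268; next y=1/5·0.123715+3/4·(-3.019268)≈-2.239708
n=11: y≈-2.239708, sp=-2, e=sp−y≈0.239708; I≈-2.473113, D=e−e_prev≈2.363424; u=1/4·0.239708+3/4·(-2.473113)+1/2·2.363424≈-0.613196; next y=1/5·(-2.239708)+3/4·(-0.613196)≈-0.907839
n=12: y≈-0.907839, sp=-2, e=sp−y≈-1.092161; I≈-3.565274, D=e−e_prev≈-1.331870; u=1/4·(-1.092161)+3/4·(-3.565274)+1/2·(-1.331870)≈-3.612931; next y=1/5·(-0.907839)+3/4·(-3.612931)≈-2.891266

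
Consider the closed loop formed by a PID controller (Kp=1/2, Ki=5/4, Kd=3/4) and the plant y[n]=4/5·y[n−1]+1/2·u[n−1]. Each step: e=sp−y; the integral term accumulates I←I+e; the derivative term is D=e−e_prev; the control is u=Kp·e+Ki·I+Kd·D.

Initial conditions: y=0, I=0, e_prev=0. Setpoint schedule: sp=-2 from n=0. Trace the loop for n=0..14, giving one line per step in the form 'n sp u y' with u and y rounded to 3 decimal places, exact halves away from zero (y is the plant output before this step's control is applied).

0 -2 -5.000 0.000
1 -2 0.250 -2.500
2 -2 -2.563 -1.875
3 -2 0.016 -2.781
4 -2 -1.098 -2.217
5 -2 -0.140 -2.323
6 -2 -0.802 -1.928
7 -2 -0.558 -1.943
8 -2 -0.915 -1.833
9 -2 -0.814 -1.924
10 -2 -0.921 -1.946
11 -2 -0.827 -2.018
12 -2 -0.834 -2.027
13 -2 -0.778 -2.039
14 -2 -0.785 -2.020

(exact arithmetic carried between steps; '≈' marks a value shown rounded to 6 d.p. or computed from one; I and e_prev carry over from the previous line; the table rounds u and y to 3 d.p., halves away from zero)
n=0: y=0, sp=-2, e=sp−y=-2; I=-2, D=e−e_prev=-2; u=1/2·(-2)+5/4·(-2)+3/4·(-2)=-5; next y=4/5·0+1/2·(-5)=-2.5
n=1: y=-2.5, sp=-2, e=sp−y=0.5; I=-1.5, D=e−e_prev=2.5; u=1/2·0.5+5/4·(-1.5)+3/4·2.5=0.25; next y=4/5·(-2.5)+1/2·0.25=-1.875
n=2: y=-1.875, sp=-2, e=sp−y=-0.125; I=-1.625, D=e−e_prev=-0.625; u=1/2·(-0.125)+5/4·(-1.625)+3/4·(-0.625)=-2.5625; next y=4/5·(-1.875)+1/2·(-2.5625)=-2.78125
n=3: y=-2.78125, sp=-2, e=sp−y=0.78125; I=-0.84375, D=e−e_prev=0.90625; u=1/2·0.78125+5/4·(-0.84375)+3/4·0.90625=0.015625; next y=4/5·(-2.78125)+1/2·0.015625≈-2.217188
n=4: y≈-2.217188, sp=-2, e=sp−y≈0.217188; I≈-0.626563, D=e−e_prev≈-0.564063; u=1/2·0.217188+5/4·(-0.626563)+3/4·(-0.564063)≈-1.097656; next y=4/5·(-2.217188)+1/2·(-1.097656)≈-2.322578
n=5: y≈-2.322578, sp=-2, e=sp−y≈0.322578; I≈-0.303984, D=e−e_prev≈0.105391; u=1/2·0.322578+5/4·(-0.303984)+3/4·0.105391≈-0.139648; next y=4/5·(-2.322578)+1/2·(-0.139648)≈-1.927887
n=6: y≈-1.927887, sp=-2, e=sp−y≈-0.072113; I≈-0.376098, D=e−e_prev≈-0.394691; u=1/2·(-0.072113)+5/4·(-0.376098)+3/4·(-0.394691)≈-0.802197; next y=4/5·(-1.927887)+1/2·(-0.802197)≈-1.943408
n=7: y≈-1.943408, sp=-2, e=sp−y≈-0.056592; I≈-0.432690, D=e−e_prev≈0.015521; u=1/2·(-0.056592)+5/4·(-0.432690)+3/4·0.015521≈-0.557517; next y=4/5·(-1.943408)+1/2·(-0.557517)≈-1.833485
n=8: y≈-1.833485, sp=-2, e=sp−y≈-0.166515; I≈-0.599205, D=e−e_prev≈-0.109923; u=1/2·(-0.166515)+5/4·(-0.599205)+3/4·(-0.109923)≈-0.914706; next y=4/5·(-1.833485)+1/2·(-0.914706)≈-1.924141
n=9: y≈-1.924141, sp=-2, e=sp−y≈-0.075859; I≈-0.675064, D=e−e_prev≈0.090656; u=1/2·(-0.075859)+5/4·(-0.675064)+3/4·0.090656≈-0.813768; next y=4/5·(-1.924141)+1/2·(-0.813768)≈-1.946196
n=10: y≈-1.946196, sp=-2, e=sp−y≈-0.053804; I≈-0.728867, D=e−e_prev≈0.022056; u=1/2·(-0.053804)+5/4·(-0.728867)+3/4·0.022056≈-0.921444; next y=4/5·(-1.946196)+1/2·(-0.921444)≈-2.017679
n=11: y≈-2.017679, sp=-2, e=sp−y≈0.017679; I≈-0.711188, D=e−e_prev≈0.071483; u=1/2·0.017679+5/4·(-0.711188)+3/4·0.071483≈-0.826533; next y=4/5·(-2.017679)+1/2·(-0.826533)≈-2.027410
n=12: y≈-2.027410, sp=-2, e=sp−y≈0.027410; I≈-0.683778, D=e−e_prev≈0.009731; u=1/2·0.027410+5/4·(-0.683778)+3/4·0.009731≈-0.833719; next y=4/5·(-2.027410)+1/2·(-0.833719)≈-2.038788
n=13: y≈-2.038788, sp=-2, e=sp−y≈0.038788; I≈-0.644990, D=e−e_prev≈0.011378; u=1/2·0.038788+5/4·(-0.644990)+3/4·0.011378≈-0.778311; next y=4/5·(-2.038788)+1/2·(-0.778311)≈-2.020186
n=14: y≈-2.020186, sp=-2, e=sp−y≈0.020186; I≈-0.624805, D=e−e_prev≈-0.018602; u=1/2·0.020186+5/4·(-0.624805)+3/4·(-0.018602)≈-0.784865; next y=4/5·(-2.020186)+1/2·(-0.784865)≈-2.008581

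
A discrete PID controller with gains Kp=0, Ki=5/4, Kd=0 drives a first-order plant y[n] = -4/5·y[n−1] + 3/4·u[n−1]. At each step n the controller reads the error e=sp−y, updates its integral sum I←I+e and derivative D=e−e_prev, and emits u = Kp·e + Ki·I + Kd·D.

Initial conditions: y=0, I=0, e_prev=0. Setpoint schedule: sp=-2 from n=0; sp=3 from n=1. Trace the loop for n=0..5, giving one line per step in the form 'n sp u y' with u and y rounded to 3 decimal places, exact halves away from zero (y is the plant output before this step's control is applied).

0 -2 -2.500 0.000
1 3 3.594 -1.875
2 3 2.100 4.195
3 3 8.077 -1.782
4 3 2.473 7.483
5 3 11.387 -4.131

(exact arithmetic carried between steps; '≈' marks a value shown rounded to 6 d.p. or computed from one; I and e_prev carry over from the previous line; the table rounds u and y to 3 d.p., halves away from zero)
n=0: y=0, sp=-2, e=sp−y=-2; I=-2, D=e−e_prev=-2; u=0·(-2)+5/4·(-2)+0·(-2)=-2.5; next y=-4/5·0+3/4·(-2.5)=-1.875
n=1: y=-1.875, sp=3, e=sp−y=4.875; I=2.875, D=e−e_prev=6.875; u=0·4.875+5/4·2.875+0·6.875=3.59375; next y=-4/5·(-1.875)+3/4·3.59375≈4.195313
n=2: y≈4.195313, sp=3, e=sp−y≈-1.195313; I≈1.679688, D=e−e_prev≈-6.070313; u=0·(-1.195313)+5/4·1.679688+0·(-6.070313)≈2.099609; next y=-4/5·4.195313+3/4·2.099609≈-1.781543
n=3: y≈-1.781543, sp=3, e=sp−y≈4.781543; I≈6.461230, D=e−e_prev≈5.976855; u=0·4.781543+5/4·6.461230+0·5.976855≈8.076538; next y=-4/5·(-1.781543)+3/4·8.076538≈7.482638
n=4: y≈7.482638, sp=3, e=sp−y≈-4.482638; I≈1.978593, D=e−e_prev≈-9.264181; u=0·(-4.482638)+5/4·1.978593+0·(-9.264181)≈2.473241; next y=-4/5·7.482638+3/4·2.473241≈-4.131180
n=5: y≈-4.131180, sp=3, e=sp−y≈7.131180; I≈9.109772, D=e−e_prev≈11.613818; u=0·7.131180+5/4·9.109772+0·11.613818≈11.387215; next y=-4/5·(-4.131180)+3/4·11.387215≈11.845355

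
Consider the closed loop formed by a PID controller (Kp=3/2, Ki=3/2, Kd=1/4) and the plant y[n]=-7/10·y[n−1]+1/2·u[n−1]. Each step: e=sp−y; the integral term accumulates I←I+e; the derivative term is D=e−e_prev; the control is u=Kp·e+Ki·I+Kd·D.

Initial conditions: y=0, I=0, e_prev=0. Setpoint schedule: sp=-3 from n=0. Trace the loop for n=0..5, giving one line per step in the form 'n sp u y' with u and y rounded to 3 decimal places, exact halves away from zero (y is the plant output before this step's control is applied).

(exact arithmetic carried between steps; '≈' marks a value shown rounded to 6 d.p. or computed from one; I and e_prev carry over from the previous line; the table rounds u and y to 3 d.p., halves away from zero)
n=0: y=0, sp=-3, e=sp−y=-3; I=-3, D=e−e_prev=-3; u=3/2·(-3)+3/2·(-3)+1/4·(-3)=-9.75; next y=-7/10·0+1/2·(-9.75)=-4.875
n=1: y=-4.875, sp=-3, e=sp−y=1.875; I=-1.125, D=e−e_prev=4.875; u=3/2·1.875+3/2·(-1.125)+1/4·4.875=2.34375; next y=-7/10·(-4.875)+1/2·2.34375=4.584375
n=2: y=4.584375, sp=-3, e=sp−y=-7.584375; I=-8.709375, D=e−e_prev=-9.459375; u=3/2·(-7.584375)+3/2·(-8.709375)+1/4·(-9.459375)≈-26.805469; next y=-7/10·4.584375+1/2·(-26.805469)≈-16.611797
n=3: y≈-16.611797, sp=-3, e=sp−y≈13.611797; I≈4.902422, D=e−e_prev≈21.196172; u=3/2·13.611797+3/2·4.902422+1/4·21.196172≈33.070371; next y=-7/10·(-16.611797)+1/2·33.070371≈28.163443
n=4: y≈28.163443, sp=-3, e=sp−y≈-31.163443; I≈-26.261021, D=e−e_prev≈-44.775240; u=3/2·(-31.163443)+3/2·(-26.261021)+1/4·(-44.775240)≈-97.330507; next y=-7/10·28.163443+1/2·(-97.330507)≈-68.379664
n=5: y≈-68.379664, sp=-3, e=sp−y≈65.379664; I≈39.118643, D=e−e_prev≈96.543107; u=3/2·65.379664+3/2·39.118643+1/4·96.543107≈180.883237; next y=-7/10·(-68.379664)+1/2·180.883237≈138.307383

0 -3 -9.750 0.000
1 -3 2.344 -4.875
2 -3 -26.805 4.584
3 -3 33.070 -16.612
4 -3 -97.331 28.163
5 -3 180.883 -68.380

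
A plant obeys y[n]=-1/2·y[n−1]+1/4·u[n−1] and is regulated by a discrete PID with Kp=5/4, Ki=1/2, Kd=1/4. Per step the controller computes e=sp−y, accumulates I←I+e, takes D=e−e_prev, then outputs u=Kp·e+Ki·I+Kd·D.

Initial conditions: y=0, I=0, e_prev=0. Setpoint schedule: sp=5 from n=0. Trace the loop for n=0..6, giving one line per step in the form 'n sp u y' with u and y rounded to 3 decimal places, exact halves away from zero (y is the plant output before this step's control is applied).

0 5 10.000 0.000
1 5 6.250 2.500
2 5 12.500 0.313
3 5 8.984 2.969
4 5 15.078 0.762
5 5 11.392 3.389
6 5 17.324 1.154

(exact arithmetic carried between steps; '≈' marks a value shown rounded to 6 d.p. or computed from one; I and e_prev carry over from the previous line; the table rounds u and y to 3 d.p., halves away from zero)
n=0: y=0, sp=5, e=sp−y=5; I=5, D=e−e_prev=5; u=5/4·5+1/2·5+1/4·5=10; next y=-1/2·0+1/4·10=2.5
n=1: y=2.5, sp=5, e=sp−y=2.5; I=7.5, D=e−e_prev=-2.5; u=5/4·2.5+1/2·7.5+1/4·(-2.5)=6.25; next y=-1/2·2.5+1/4·6.25=0.3125
n=2: y=0.3125, sp=5, e=sp−y=4.6875; I=12.1875, D=e−e_prev=2.1875; u=5/4·4.6875+1/2·12.1875+1/4·2.1875=12.5; next y=-1/2·0.3125+1/4·12.5=2.96875
n=3: y=2.96875, sp=5, e=sp−y=2.03125; I=14.21875, D=e−e_prev=-2.65625; u=5/4·2.03125+1/2·14.21875+1/4·(-2.65625)=8.984375; next y=-1/2·2.96875+1/4·8.984375≈0.761719
n=4: y≈0.761719, sp=5, e=sp−y≈4.238281; I≈18.457031, D=e−e_prev≈2.207031; u=5/4·4.238281+1/2·18.457031+1/4·2.207031≈15.078125; next y=-1/2·0.761719+1/4·15.078125≈3.388672
n=5: y≈3.388672, sp=5, e=sp−y≈1.611328; I≈20.068359, D=e−e_prev≈-2.626953; u=5/4·1.611328+1/2·20.068359+1/4·(-2.626953)≈11.391602; next y=-1/2·3.388672+1/4·11.391602≈1.153564
n=6: y≈1.153564, sp=5, e=sp−y≈3.846436; I≈23.914795, D=e−e_prev≈2.235107; u=5/4·3.846436+1/2·23.914795+1/4·2.235107≈17.324219; next y=-1/2·1.153564+1/4·17.324219≈3.754272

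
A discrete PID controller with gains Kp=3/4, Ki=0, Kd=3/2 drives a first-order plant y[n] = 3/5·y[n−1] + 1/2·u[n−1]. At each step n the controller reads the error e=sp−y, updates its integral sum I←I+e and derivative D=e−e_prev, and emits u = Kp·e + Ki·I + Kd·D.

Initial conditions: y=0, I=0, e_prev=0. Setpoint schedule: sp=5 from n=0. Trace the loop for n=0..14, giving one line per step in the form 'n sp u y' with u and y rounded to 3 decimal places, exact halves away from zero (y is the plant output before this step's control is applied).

(exact arithmetic carried between steps; '≈' marks a value shown rounded to 6 d.p. or computed from one; I and e_prev carry over from the previous line; the table rounds u and y to 3 d.p., halves away from zero)
n=0: y=0, sp=5, e=sp−y=5; I=5, D=e−e_prev=5; u=3/4·5+0·5+3/2·5=11.25; next y=3/5·0+1/2·11.25=5.625
n=1: y=5.625, sp=5, e=sp−y=-0.625; I=4.375, D=e−e_prev=-5.625; u=3/4·(-0.625)+0·4.375+3/2·(-5.625)=-8.90625; next y=3/5·5.625+1/2·(-8.90625)=-1.078125
n=2: y=-1.078125, sp=5, e=sp−y=6.078125; I=10.453125, D=e−e_prev=6.703125; u=3/4·6.078125+0·10.453125+3/2·6.703125≈14.613281; next y=3/5·(-1.078125)+1/2·14.613281≈6.659766
n=3: y≈6.659766, sp=5, e=sp−y≈-1.659766; I≈8.793359, D=e−e_prev≈-7.737891; u=3/4·(-1.659766)+0·8.793359+3/2·(-7.737891)≈-12.851660; next y=3/5·6.659766+1/2·(-12.851660)≈-2.429971
n=4: y≈-2.429971, sp=5, e=sp−y≈7.429971; I≈16.223330, D=e−e_prev≈9.089736; u=3/4·7.429971+0·16.223330+3/2·9.089736≈19.207083; next y=3/5·(-2.429971)+1/2·19.207083≈8.145559
n=5: y≈8.145559, sp=5, e=sp−y≈-3.145559; I≈13.077771, D=e−e_prev≈-10.575530; u=3/4·(-3.145559)+0·13.077771+3/2·(-10.575530)≈-18.222463; next y=3/5·8.145559+1/2·(-18.222463)≈-4.223896
n=6: y≈-4.223896, sp=5, e=sp−y≈9.223896; I≈22.301668, D=e−e_prev≈12.369455; u=3/4·9.223896+0·22.301668+3/2·12.369455≈25.472105; next y=3/5·(-4.223896)+1/2·25.472105≈10.201715
n=7: y≈10.201715, sp=5, e=sp−y≈-5.201715; I≈17.099953, D=e−e_prev≈-14.425611; u=3/4·(-5.201715)+0·17.099953+3/2·(-14.425611)≈-25.539703; next y=3/5·10.201715+1/2·(-25.539703)≈-6.648823
n=8: y≈-6.648823, sp=5, e=sp−y≈11.648823; I≈28.748775, D=e−e_prev≈16.850537; u=3/4·11.648823+0·28.748775+3/2·16.850537≈34.012423; next y=3/5·(-6.648823)+1/2·34.012423≈13.016918
n=9: y≈13.016918, sp=5, e=sp−y≈-8.016918; I≈20.731858, D=e−e_prev≈-19.665740; u=3/4·(-8.016918)+0·20.731858+3/2·(-19.665740)≈-35.511299; next y=3/5·13.016918+1/2·(-35.511299)≈-9.945499
n=10: y≈-9.945499, sp=5, e=sp−y≈14.945499; I≈35.677356, D=e−e_prev≈22.962417; u=3/4·14.945499+0·35.677356+3/2·22.962417≈45.652749; next y=3/5·(-9.945499)+1/2·45.652749≈16.859075
n=11: y≈16.859075, sp=5, e=sp−y≈-11.859075; I≈23.818281, D=e−e_prev≈-26.804574; u=3/4·(-11.859075)+0·23.818281+3/2·(-26.804574)≈-49.101168; next y=3/5·16.859075+1/2·(-49.101168)≈-14.435139
n=12: y≈-14.435139, sp=5, e=sp−y≈19.435139; I≈43.253420, D=e−e_prev≈31.294214; u=3/4·19.435139+0·43.253420+3/2·31.294214≈61.517675; next y=3/5·(-14.435139)+1/2·61.517675≈22.097754
n=13: y≈22.097754, sp=5, e=sp−y≈-17.097754; I≈26.155665, D=e−e_prev≈-36.532893; u=3/4·(-17.097754)+0·26.155665+3/2·(-36.532893)≈-67.622655; next y=3/5·22.097754+1/2·(-67.622655)≈-20.552675
n=14: y≈-20.552675, sp=5, e=sp−y≈25.552675; I≈51.708340, D=e−e_prev≈42.650429; u=3/4·25.552675+0·51.708340+3/2·42.650429≈83.140150; next y=3/5·(-20.552675)+1/2·83.140150≈29.238470

0 5 11.250 0.000
1 5 -8.906 5.625
2 5 14.613 -1.078
3 5 -12.852 6.660
4 5 19.207 -2.430
5 5 -18.222 8.146
6 5 25.472 -4.224
7 5 -25.540 10.202
8 5 34.012 -6.649
9 5 -35.511 13.017
10 5 45.653 -9.945
11 5 -49.101 16.859
12 5 61.518 -14.435
13 5 -67.623 22.098
14 5 83.140 -20.553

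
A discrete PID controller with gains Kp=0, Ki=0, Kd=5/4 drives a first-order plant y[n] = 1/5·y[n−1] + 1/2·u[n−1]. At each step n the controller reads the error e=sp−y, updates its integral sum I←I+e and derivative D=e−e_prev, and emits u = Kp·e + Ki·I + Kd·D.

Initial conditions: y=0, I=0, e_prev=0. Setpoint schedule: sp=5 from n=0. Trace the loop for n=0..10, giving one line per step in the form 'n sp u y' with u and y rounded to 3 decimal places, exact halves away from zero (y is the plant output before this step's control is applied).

(exact arithmetic carried between steps; '≈' marks a value shown rounded to 6 d.p. or computed from one; I and e_prev carry over from the previous line; the table rounds u and y to 3 d.p., halves away from zero)
n=0: y=0, sp=5, e=sp−y=5; I=5, D=e−e_prev=5; u=0·5+0·5+5/4·5=6.25; next y=1/5·0+1/2·6.25=3.125
n=1: y=3.125, sp=5, e=sp−y=1.875; I=6.875, D=e−e_prev=-3.125; u=0·1.875+0·6.875+5/4·(-3.125)=-3.90625; next y=1/5·3.125+1/2·(-3.90625)=-1.328125
n=2: y=-1.328125, sp=5, e=sp−y=6.328125; I=13.203125, D=e−e_prev=4.453125; u=0·6.328125+0·13.203125+5/4·4.453125≈5.566406; next y=1/5·(-1.328125)+1/2·5.566406≈2.517578
n=3: y≈2.517578, sp=5, e=sp−y≈2.482422; I≈15.685547, D=e−e_prev≈-3.845703; u=0·2.482422+0·15.685547+5/4·(-3.845703)≈-4.807129; next y=1/5·2.517578+1/2·(-4.807129)≈-1.900049
n=4: y≈-1.900049, sp=5, e=sp−y≈6.900049; I≈22.585596, D=e−e_prev≈4.417627; u=0·6.900049+0·22.585596+5/4·4.417627≈5.522034; next y=1/5·(-1.900049)+1/2·5.522034≈2.381007
n=5: y≈2.381007, sp=5, e=sp−y≈2.618993; I≈25.204589, D=e−e_prev≈-4.281056; u=0·2.618993+0·25.204589+5/4·(-4.281056)≈-5.351320; next y=1/5·2.381007+1/2·(-5.351320)≈-2.199459
n=6: y≈-2.199459, sp=5, e=sp−y≈7.199459; I≈32.404047, D=e−e_prev≈4.580466; u=0·7.199459+0·32.404047+5/4·4.580466≈5.725582; next y=1/5·(-2.199459)+1/2·5.725582≈2.422899
n=7: y≈2.422899, sp=5, e=sp−y≈2.577101; I≈34.981148, D=e−e_prev≈-4.622358; u=0·2.577101+0·34.981148+5/4·(-4.622358)≈-5.777947; next y=1/5·2.422899+1/2·(-5.777947)≈-2.404394
n=8: y≈-2.404394, sp=5, e=sp−y≈7.404394; I≈42.385542, D=e−e_prev≈4.827293; u=0·7.404394+0·42.385542+5/4·4.827293≈6.034116; next y=1/5·(-2.404394)+1/2·6.034116≈2.536179
n=9: y≈2.536179, sp=5, e=sp−y≈2.463821; I≈44.849362, D=e−e_prev≈-4.940573; u=0·2.463821+0·44.849362+5/4·(-4.940573)≈-6.175716; next y=1/5·2.536179+1/2·(-6.175716)≈-2.580622
n=10: y≈-2.580622, sp=5, e=sp−y≈7.580622; I≈52.429985, D=e−e_prev≈5.116802; u=0·7.580622+0·52.429985+5/4·5.116802≈6.396002; next y=1/5·(-2.580622)+1/2·6.396002≈2.681877

0 5 6.250 0.000
1 5 -3.906 3.125
2 5 5.566 -1.328
3 5 -4.807 2.518
4 5 5.522 -1.900
5 5 -5.351 2.381
6 5 5.726 -2.199
7 5 -5.778 2.423
8 5 6.034 -2.404
9 5 -6.176 2.536
10 5 6.396 -2.581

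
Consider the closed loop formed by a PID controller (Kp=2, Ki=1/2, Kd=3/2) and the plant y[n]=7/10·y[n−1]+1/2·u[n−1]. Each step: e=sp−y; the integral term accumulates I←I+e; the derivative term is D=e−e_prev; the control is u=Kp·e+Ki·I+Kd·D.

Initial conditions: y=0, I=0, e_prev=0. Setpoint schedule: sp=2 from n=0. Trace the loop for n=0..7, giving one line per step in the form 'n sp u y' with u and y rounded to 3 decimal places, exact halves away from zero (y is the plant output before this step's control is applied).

0 2 8.000 0.000
1 2 -10.000 4.000
2 2 19.800 -2.200
3 2 -29.640 8.360
4 2 52.332 -8.968
5 2 -83.602 19.888
6 2 141.808 -27.879
7 2 -231.974 51.389

(exact arithmetic carried between steps; '≈' marks a value shown rounded to 6 d.p. or computed from one; I and e_prev carry over from the previous line; the table rounds u and y to 3 d.p., halves away from zero)
n=0: y=0, sp=2, e=sp−y=2; I=2, D=e−e_prev=2; u=2·2+1/2·2+3/2·2=8; next y=7/10·0+1/2·8=4
n=1: y=4, sp=2, e=sp−y=-2; I=0, D=e−e_prev=-4; u=2·(-2)+1/2·0+3/2·(-4)=-10; next y=7/10·4+1/2·(-10)=-2.2
n=2: y=-2.2, sp=2, e=sp−y=4.2; I=4.2, D=e−e_prev=6.2; u=2·4.2+1/2·4.2+3/2·6.2=19.8; next y=7/10·(-2.2)+1/2·19.8=8.36
n=3: y=8.36, sp=2, e=sp−y=-6.36; I=-2.16, D=e−e_prev=-10.56; u=2·(-6.36)+1/2·(-2.16)+3/2·(-10.56)=-29.64; next y=7/10·8.36+1/2·(-29.64)=-8.968
n=4: y=-8.968, sp=2, e=sp−y=10.968; I=8.808, D=e−e_prev=17.328; u=2·10.968+1/2·8.808+3/2·17.328=52.332; next y=7/10·(-8.968)+1/2·52.332=19.8884
n=5: y=19.8884, sp=2, e=sp−y=-17.8884; I=-9.0804, D=e−e_prev=-28.8564; u=2·(-17.8884)+1/2·(-9.0804)+3/2·(-28.8564)=-83.6016; next y=7/10·19.8884+1/2·(-83.6016)=-27.87892
n=6: y=-27.87892, sp=2, e=sp−y=29.87892; I=20.79852, D=e−e_prev=47.76732; u=2·29.87892+1/2·20.79852+3/2·47.76732=141.80808; next y=7/10·(-27.87892)+1/2·141.80808=51.388796
n=7: y=51.388796, sp=2, e=sp−y=-49.388796; I=-28.590276, D=e−e_prev=-79.267716; u=2·(-49.388796)+1/2·(-28.590276)+3/2·(-79.267716)=-231.974304; next y=7/10·51.388796+1/2·(-231.974304)≈-80.014995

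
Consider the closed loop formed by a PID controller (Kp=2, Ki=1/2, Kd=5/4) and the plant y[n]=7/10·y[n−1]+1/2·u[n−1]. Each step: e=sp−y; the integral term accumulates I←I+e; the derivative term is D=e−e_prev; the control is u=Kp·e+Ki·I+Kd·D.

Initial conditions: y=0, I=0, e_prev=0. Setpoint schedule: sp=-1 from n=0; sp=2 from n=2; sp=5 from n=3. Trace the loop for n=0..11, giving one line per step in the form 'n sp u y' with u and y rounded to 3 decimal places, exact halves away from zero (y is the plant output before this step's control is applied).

0 -1 -3.750 0.000
1 -1 4.031 -1.875
2 2 3.707 0.703
3 5 8.918 2.346
4 5 -5.534 6.101
5 5 15.850 1.504
6 5 -16.176 8.978
7 5 31.608 -1.804
8 5 -39.761 14.541
9 5 66.810 -9.701
10 5 -92.326 26.614
11 5 145.313 -27.533

(exact arithmetic carried between steps; '≈' marks a value shown rounded to 6 d.p. or computed from one; I and e_prev carry over from the previous line; the table rounds u and y to 3 d.p., halves away from zero)
n=0: y=0, sp=-1, e=sp−y=-1; I=-1, D=e−e_prev=-1; u=2·(-1)+1/2·(-1)+5/4·(-1)=-3.75; next y=7/10·0+1/2·(-3.75)=-1.875
n=1: y=-1.875, sp=-1, e=sp−y=0.875; I=-0.125, D=e−e_prev=1.875; u=2·0.875+1/2·(-0.125)+5/4·1.875=4.03125; next y=7/10·(-1.875)+1/2·4.03125=0.703125
n=2: y=0.703125, sp=2, e=sp−y=1.296875; I=1.171875, D=e−e_prev=0.421875; u=2·1.296875+1/2·1.171875+5/4·0.421875≈3.707031; next y=7/10·0.703125+1/2·3.707031≈2.345703
n=3: y≈2.345703, sp=5, e=sp−y≈2.654297; I≈3.826172, D=e−e_prev≈1.357422; u=2·2.654297+1/2·3.826172+5/4·1.357422≈8.918457; next y=7/10·2.345703+1/2·8.918457≈6.101221
n=4: y≈6.101221, sp=5, e=sp−y≈-1.101221; I≈2.724951, D=e−e_prev≈-3.755518; u=2·(-1.101221)+1/2·2.724951+5/4·(-3.755518)≈-5.534363; next y=7/10·6.101221+1/2·(-5.534363)≈1.503673
n=5: y≈1.503673, sp=5, e=sp−y≈3.496327; I≈6.221278, D=e−e_prev≈4.597548; u=2·3.496327+1/2·6.221278+5/4·4.597548≈15.850227; next y=7/10·1.503673+1/2·15.850227≈8.977685
n=6: y≈8.977685, sp=5, e=sp−y≈-3.977685; I≈2.243593, D=e−e_prev≈-7.474012; u=2·(-3.977685)+1/2·2.243593+5/4·(-7.474012)≈-16.176088; next y=7/10·8.977685+1/2·(-16.176088)≈-1.803664
n=7: y≈-1.803664, sp=5, e=sp−y≈6.803664; I≈9.047258, D=e−e_prev≈10.781349; u=2·6.803664+1/2·9.047258+5/4·10.781349≈31.607645; next y=7/10·(-1.803664)+1/2·31.607645≈14.541257
n=8: y≈14.541257, sp=5, e=sp−y≈-9.541257; I≈-0.493999, D=e−e_prev≈-16.344922; u=2·(-9.541257)+1/2·(-0.493999)+5/4·(-16.344922)≈-39.760666; next y=7/10·14.541257+1/2·(-39.760666)≈-9.701453
n=9: y≈-9.701453, sp=5, e=sp−y≈14.701453; I≈14.207454, D=e−e_prev≈24.242710; u=2·14.701453+1/2·14.207454+5/4·24.242710≈66.810020; next y=7/10·(-9.701453)+1/2·66.810020≈26.613993
n=10: y≈26.613993, sp=5, e=sp−y≈-21.613993; I≈-7.406540, D=e−e_prev≈-36.315446; u=2·(-21.613993)+1/2·(-7.406540)+5/4·(-36.315446)≈-92.325564; next y=7/10·26.613993+1/2·(-92.325564)≈-27.532987
n=11: y≈-27.532987, sp=5, e=sp−y≈32.532987; I≈25.126447, D=e−e_prev≈54.146980; u=2·32.532987+1/2·25.126447+5/4·54.146980≈145.312921; next y=7/10·(-27.532987)+1/2·145.312921≈53.383370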